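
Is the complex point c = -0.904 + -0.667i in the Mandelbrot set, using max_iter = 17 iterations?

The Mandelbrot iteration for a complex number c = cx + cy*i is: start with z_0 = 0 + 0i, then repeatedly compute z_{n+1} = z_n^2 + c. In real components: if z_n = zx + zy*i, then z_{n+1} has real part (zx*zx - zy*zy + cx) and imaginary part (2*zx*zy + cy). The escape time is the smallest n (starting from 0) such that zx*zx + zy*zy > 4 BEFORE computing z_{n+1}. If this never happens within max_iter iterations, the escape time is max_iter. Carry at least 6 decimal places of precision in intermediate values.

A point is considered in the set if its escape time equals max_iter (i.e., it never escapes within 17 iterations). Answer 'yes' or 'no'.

Answer: no

Derivation:
z_0 = 0 + 0i, c = -0.9040 + -0.6670i
Iter 1: z = -0.9040 + -0.6670i, |z|^2 = 1.2621
Iter 2: z = -0.5317 + 0.5389i, |z|^2 = 0.5731
Iter 3: z = -0.9118 + -1.2401i, |z|^2 = 2.3691
Iter 4: z = -1.6105 + 1.5943i, |z|^2 = 5.1355
Escaped at iteration 4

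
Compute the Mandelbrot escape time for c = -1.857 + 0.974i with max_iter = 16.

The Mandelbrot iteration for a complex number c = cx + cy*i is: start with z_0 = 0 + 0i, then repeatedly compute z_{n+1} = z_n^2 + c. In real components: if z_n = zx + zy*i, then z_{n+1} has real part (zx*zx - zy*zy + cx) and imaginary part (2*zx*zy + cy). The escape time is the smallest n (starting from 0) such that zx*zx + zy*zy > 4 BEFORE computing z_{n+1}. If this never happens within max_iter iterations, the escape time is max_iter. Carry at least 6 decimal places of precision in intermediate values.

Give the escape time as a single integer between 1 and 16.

Answer: 1

Derivation:
z_0 = 0 + 0i, c = -1.8570 + 0.9740i
Iter 1: z = -1.8570 + 0.9740i, |z|^2 = 4.3971
Escaped at iteration 1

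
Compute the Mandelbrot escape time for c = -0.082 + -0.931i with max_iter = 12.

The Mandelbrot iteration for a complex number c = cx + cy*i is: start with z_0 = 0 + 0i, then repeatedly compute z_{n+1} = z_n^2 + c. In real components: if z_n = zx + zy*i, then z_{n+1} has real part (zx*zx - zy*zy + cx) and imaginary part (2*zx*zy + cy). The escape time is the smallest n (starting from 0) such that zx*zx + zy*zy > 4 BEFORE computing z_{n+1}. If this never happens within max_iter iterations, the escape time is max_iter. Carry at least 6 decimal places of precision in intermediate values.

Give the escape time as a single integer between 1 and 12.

z_0 = 0 + 0i, c = -0.0820 + -0.9310i
Iter 1: z = -0.0820 + -0.9310i, |z|^2 = 0.8735
Iter 2: z = -0.9420 + -0.7783i, |z|^2 = 1.4932
Iter 3: z = 0.1997 + 0.5354i, |z|^2 = 0.3265
Iter 4: z = -0.3288 + -0.7172i, |z|^2 = 0.6225
Iter 5: z = -0.4883 + -0.4594i, |z|^2 = 0.4494
Iter 6: z = -0.0546 + -0.4824i, |z|^2 = 0.2357
Iter 7: z = -0.3117 + -0.8783i, |z|^2 = 0.8686
Iter 8: z = -0.7563 + -0.3834i, |z|^2 = 0.7189
Iter 9: z = 0.3429 + -0.3511i, |z|^2 = 0.2408
Iter 10: z = -0.0877 + -1.1718i, |z|^2 = 1.3808
Iter 11: z = -1.4474 + -0.7256i, |z|^2 = 2.6214

Answer: 12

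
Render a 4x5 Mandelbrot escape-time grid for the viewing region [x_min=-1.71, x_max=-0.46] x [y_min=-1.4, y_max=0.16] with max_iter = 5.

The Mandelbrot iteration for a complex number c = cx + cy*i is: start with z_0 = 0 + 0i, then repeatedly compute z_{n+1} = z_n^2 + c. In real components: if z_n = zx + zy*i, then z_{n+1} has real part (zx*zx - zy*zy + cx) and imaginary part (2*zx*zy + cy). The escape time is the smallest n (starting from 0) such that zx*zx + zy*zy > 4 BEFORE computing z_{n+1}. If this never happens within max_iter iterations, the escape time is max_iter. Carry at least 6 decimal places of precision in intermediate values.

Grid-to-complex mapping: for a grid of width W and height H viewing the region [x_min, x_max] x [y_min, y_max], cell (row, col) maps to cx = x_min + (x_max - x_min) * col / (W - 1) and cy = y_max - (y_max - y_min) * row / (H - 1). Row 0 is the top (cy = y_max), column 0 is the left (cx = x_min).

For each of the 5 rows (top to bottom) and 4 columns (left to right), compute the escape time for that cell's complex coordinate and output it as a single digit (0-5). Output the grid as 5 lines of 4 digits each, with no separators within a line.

(row=0, col=0): c = -1.7100 + 0.1600i → escape time 4
(row=0, col=1): c = -1.2933 + 0.1600i → escape time 5
(row=0, col=2): c = -0.8767 + 0.1600i → escape time 5
(row=0, col=3): c = -0.4600 + 0.1600i → escape time 5
(row=1, col=0): c = -1.7100 + -0.2300i → escape time 4
(row=1, col=1): c = -1.2933 + -0.2300i → escape time 5
(row=1, col=2): c = -0.8767 + -0.2300i → escape time 5
(row=1, col=3): c = -0.4600 + -0.2300i → escape time 5
(row=2, col=0): c = -1.7100 + -0.6200i → escape time 3
(row=2, col=1): c = -1.2933 + -0.6200i → escape time 3
(row=2, col=2): c = -0.8767 + -0.6200i → escape time 5
(row=2, col=3): c = -0.4600 + -0.6200i → escape time 5
(row=3, col=0): c = -1.7100 + -1.0100i → escape time 2
(row=3, col=1): c = -1.2933 + -1.0100i → escape time 3
(row=3, col=2): c = -0.8767 + -1.0100i → escape time 3
(row=3, col=3): c = -0.4600 + -1.0100i → escape time 4
(row=4, col=0): c = -1.7100 + -1.4000i → escape time 1
(row=4, col=1): c = -1.2933 + -1.4000i → escape time 2
(row=4, col=2): c = -0.8767 + -1.4000i → escape time 2
(row=4, col=3): c = -0.4600 + -1.4000i → escape time 2

Answer: 4555
4555
3355
2334
1222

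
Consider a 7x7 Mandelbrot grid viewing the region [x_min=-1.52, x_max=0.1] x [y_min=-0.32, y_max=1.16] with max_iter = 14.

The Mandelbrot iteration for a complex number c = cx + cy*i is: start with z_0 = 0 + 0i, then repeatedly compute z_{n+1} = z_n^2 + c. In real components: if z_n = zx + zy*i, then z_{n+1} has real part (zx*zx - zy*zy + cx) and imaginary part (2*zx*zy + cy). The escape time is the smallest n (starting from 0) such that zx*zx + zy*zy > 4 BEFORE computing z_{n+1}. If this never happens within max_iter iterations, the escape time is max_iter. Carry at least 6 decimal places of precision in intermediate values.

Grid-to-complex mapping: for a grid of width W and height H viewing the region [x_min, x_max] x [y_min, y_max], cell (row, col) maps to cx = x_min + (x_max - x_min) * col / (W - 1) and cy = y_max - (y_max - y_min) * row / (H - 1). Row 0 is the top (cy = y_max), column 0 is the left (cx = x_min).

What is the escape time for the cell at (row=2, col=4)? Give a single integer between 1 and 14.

Answer: 9

Derivation:
z_0 = 0 + 0i, c = -0.4400 + 0.6667i
Iter 1: z = -0.4400 + 0.6667i, |z|^2 = 0.6380
Iter 2: z = -0.6908 + 0.0800i, |z|^2 = 0.4837
Iter 3: z = 0.0309 + 0.5561i, |z|^2 = 0.3102
Iter 4: z = -0.7483 + 0.7010i, |z|^2 = 1.0514
Iter 5: z = -0.3714 + -0.3825i, |z|^2 = 0.2842
Iter 6: z = -0.4484 + 0.9508i, |z|^2 = 1.1050
Iter 7: z = -1.1430 + -0.1859i, |z|^2 = 1.3409
Iter 8: z = 0.8318 + 1.0916i, |z|^2 = 1.8836
Iter 9: z = -0.9398 + 2.4827i, |z|^2 = 7.0471
Escaped at iteration 9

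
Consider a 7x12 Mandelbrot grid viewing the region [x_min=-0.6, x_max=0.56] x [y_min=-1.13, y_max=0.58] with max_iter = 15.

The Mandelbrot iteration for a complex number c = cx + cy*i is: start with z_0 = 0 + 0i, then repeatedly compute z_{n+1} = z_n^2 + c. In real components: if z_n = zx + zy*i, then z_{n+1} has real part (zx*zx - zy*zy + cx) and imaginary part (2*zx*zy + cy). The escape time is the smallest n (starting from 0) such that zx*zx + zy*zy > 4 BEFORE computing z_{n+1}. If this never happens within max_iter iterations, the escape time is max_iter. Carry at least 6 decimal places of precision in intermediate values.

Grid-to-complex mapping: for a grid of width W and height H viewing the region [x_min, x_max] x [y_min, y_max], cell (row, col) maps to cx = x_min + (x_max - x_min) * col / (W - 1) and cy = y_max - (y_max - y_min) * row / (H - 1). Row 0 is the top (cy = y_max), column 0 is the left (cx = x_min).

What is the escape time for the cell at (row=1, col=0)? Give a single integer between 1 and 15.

Answer: 15

Derivation:
z_0 = 0 + 0i, c = -0.6000 + 0.4245i
Iter 1: z = -0.6000 + 0.4245i, |z|^2 = 0.5402
Iter 2: z = -0.4202 + -0.0849i, |z|^2 = 0.1838
Iter 3: z = -0.4306 + 0.4959i, |z|^2 = 0.4314
Iter 4: z = -0.6605 + -0.0025i, |z|^2 = 0.4363
Iter 5: z = -0.1637 + 0.4279i, |z|^2 = 0.2099
Iter 6: z = -0.7563 + 0.2844i, |z|^2 = 0.6529
Iter 7: z = -0.1089 + -0.0057i, |z|^2 = 0.0119
Iter 8: z = -0.5882 + 0.4258i, |z|^2 = 0.5272
Iter 9: z = -0.4353 + -0.0763i, |z|^2 = 0.1953
Iter 10: z = -0.4163 + 0.4910i, |z|^2 = 0.4144
Iter 11: z = -0.6678 + 0.0157i, |z|^2 = 0.4462
Iter 12: z = -0.1543 + 0.4035i, |z|^2 = 0.1866
Iter 13: z = -0.7390 + 0.3000i, |z|^2 = 0.6361
Iter 14: z = -0.1439 + -0.0188i, |z|^2 = 0.0211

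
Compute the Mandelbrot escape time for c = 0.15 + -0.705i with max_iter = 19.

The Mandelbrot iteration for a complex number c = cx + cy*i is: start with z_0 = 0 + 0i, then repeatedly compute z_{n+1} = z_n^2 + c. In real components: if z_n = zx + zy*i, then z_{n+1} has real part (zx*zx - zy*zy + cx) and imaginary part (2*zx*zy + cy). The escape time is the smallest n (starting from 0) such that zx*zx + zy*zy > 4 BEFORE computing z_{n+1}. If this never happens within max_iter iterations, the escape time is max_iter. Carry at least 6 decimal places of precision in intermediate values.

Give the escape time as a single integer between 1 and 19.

Answer: 7

Derivation:
z_0 = 0 + 0i, c = 0.1500 + -0.7050i
Iter 1: z = 0.1500 + -0.7050i, |z|^2 = 0.5195
Iter 2: z = -0.3245 + -0.9165i, |z|^2 = 0.9453
Iter 3: z = -0.5847 + -0.1101i, |z|^2 = 0.3540
Iter 4: z = 0.4797 + -0.5762i, |z|^2 = 0.5621
Iter 5: z = 0.0481 + -1.2578i, |z|^2 = 1.5844
Iter 6: z = -1.4297 + -0.8260i, |z|^2 = 2.7264
Iter 7: z = 1.5119 + 1.6569i, |z|^2 = 5.0312
Escaped at iteration 7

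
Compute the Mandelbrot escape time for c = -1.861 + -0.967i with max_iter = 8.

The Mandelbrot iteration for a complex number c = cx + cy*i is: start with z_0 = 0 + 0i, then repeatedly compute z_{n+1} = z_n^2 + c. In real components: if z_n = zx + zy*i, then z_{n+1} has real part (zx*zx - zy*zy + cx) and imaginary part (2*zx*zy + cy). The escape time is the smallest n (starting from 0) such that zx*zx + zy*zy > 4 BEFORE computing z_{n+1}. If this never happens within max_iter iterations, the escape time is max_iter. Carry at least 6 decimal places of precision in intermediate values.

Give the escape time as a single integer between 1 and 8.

Answer: 1

Derivation:
z_0 = 0 + 0i, c = -1.8610 + -0.9670i
Iter 1: z = -1.8610 + -0.9670i, |z|^2 = 4.3984
Escaped at iteration 1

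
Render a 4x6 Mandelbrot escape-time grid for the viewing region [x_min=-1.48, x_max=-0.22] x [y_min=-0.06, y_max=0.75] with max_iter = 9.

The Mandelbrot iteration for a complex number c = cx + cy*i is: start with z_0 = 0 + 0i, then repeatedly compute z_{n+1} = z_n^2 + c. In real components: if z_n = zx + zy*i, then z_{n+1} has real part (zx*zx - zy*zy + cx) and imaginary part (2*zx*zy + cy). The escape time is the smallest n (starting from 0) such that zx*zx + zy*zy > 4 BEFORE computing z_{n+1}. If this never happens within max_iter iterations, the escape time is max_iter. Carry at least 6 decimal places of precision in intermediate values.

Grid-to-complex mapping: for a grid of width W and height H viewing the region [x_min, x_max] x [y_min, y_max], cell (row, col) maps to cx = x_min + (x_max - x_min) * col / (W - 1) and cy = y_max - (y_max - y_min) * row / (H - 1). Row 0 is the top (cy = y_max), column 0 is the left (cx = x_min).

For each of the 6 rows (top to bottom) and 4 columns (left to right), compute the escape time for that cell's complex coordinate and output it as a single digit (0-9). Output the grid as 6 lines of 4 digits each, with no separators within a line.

(row=0, col=0): c = -1.4800 + 0.7500i → escape time 3
(row=0, col=1): c = -1.0600 + 0.7500i → escape time 3
(row=0, col=2): c = -0.6400 + 0.7500i → escape time 5
(row=0, col=3): c = -0.2200 + 0.7500i → escape time 9
(row=1, col=0): c = -1.4800 + 0.5880i → escape time 3
(row=1, col=1): c = -1.0600 + 0.5880i → escape time 4
(row=1, col=2): c = -0.6400 + 0.5880i → escape time 8
(row=1, col=3): c = -0.2200 + 0.5880i → escape time 9
(row=2, col=0): c = -1.4800 + 0.4260i → escape time 4
(row=2, col=1): c = -1.0600 + 0.4260i → escape time 6
(row=2, col=2): c = -0.6400 + 0.4260i → escape time 9
(row=2, col=3): c = -0.2200 + 0.4260i → escape time 9
(row=3, col=0): c = -1.4800 + 0.2640i → escape time 5
(row=3, col=1): c = -1.0600 + 0.2640i → escape time 9
(row=3, col=2): c = -0.6400 + 0.2640i → escape time 9
(row=3, col=3): c = -0.2200 + 0.2640i → escape time 9
(row=4, col=0): c = -1.4800 + 0.1020i → escape time 7
(row=4, col=1): c = -1.0600 + 0.1020i → escape time 9
(row=4, col=2): c = -0.6400 + 0.1020i → escape time 9
(row=4, col=3): c = -0.2200 + 0.1020i → escape time 9
(row=5, col=0): c = -1.4800 + -0.0600i → escape time 8
(row=5, col=1): c = -1.0600 + -0.0600i → escape time 9
(row=5, col=2): c = -0.6400 + -0.0600i → escape time 9
(row=5, col=3): c = -0.2200 + -0.0600i → escape time 9

Answer: 3359
3489
4699
5999
7999
8999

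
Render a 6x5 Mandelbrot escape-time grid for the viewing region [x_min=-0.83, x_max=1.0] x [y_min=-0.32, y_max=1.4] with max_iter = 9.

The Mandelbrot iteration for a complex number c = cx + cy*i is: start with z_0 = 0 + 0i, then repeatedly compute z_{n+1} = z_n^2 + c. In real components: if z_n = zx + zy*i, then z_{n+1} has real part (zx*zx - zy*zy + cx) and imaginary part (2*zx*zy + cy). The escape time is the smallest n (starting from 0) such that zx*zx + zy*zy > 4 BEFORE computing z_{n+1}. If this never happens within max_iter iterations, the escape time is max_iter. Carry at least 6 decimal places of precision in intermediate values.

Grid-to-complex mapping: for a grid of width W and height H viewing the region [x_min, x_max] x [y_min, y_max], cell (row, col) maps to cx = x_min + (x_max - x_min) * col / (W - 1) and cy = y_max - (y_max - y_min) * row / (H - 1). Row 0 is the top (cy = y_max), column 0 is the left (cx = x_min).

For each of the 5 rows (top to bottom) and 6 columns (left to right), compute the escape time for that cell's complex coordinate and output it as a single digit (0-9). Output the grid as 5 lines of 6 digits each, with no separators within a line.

Answer: 222222
349422
599932
999942
999942

Derivation:
(row=0, col=0): c = -0.8300 + 1.4000i → escape time 2
(row=0, col=1): c = -0.4640 + 1.4000i → escape time 2
(row=0, col=2): c = -0.0980 + 1.4000i → escape time 2
(row=0, col=3): c = 0.2680 + 1.4000i → escape time 2
(row=0, col=4): c = 0.6340 + 1.4000i → escape time 2
(row=0, col=5): c = 1.0000 + 1.4000i → escape time 2
(row=1, col=0): c = -0.8300 + 0.9700i → escape time 3
(row=1, col=1): c = -0.4640 + 0.9700i → escape time 4
(row=1, col=2): c = -0.0980 + 0.9700i → escape time 9
(row=1, col=3): c = 0.2680 + 0.9700i → escape time 4
(row=1, col=4): c = 0.6340 + 0.9700i → escape time 2
(row=1, col=5): c = 1.0000 + 0.9700i → escape time 2
(row=2, col=0): c = -0.8300 + 0.5400i → escape time 5
(row=2, col=1): c = -0.4640 + 0.5400i → escape time 9
(row=2, col=2): c = -0.0980 + 0.5400i → escape time 9
(row=2, col=3): c = 0.2680 + 0.5400i → escape time 9
(row=2, col=4): c = 0.6340 + 0.5400i → escape time 3
(row=2, col=5): c = 1.0000 + 0.5400i → escape time 2
(row=3, col=0): c = -0.8300 + 0.1100i → escape time 9
(row=3, col=1): c = -0.4640 + 0.1100i → escape time 9
(row=3, col=2): c = -0.0980 + 0.1100i → escape time 9
(row=3, col=3): c = 0.2680 + 0.1100i → escape time 9
(row=3, col=4): c = 0.6340 + 0.1100i → escape time 4
(row=3, col=5): c = 1.0000 + 0.1100i → escape time 2
(row=4, col=0): c = -0.8300 + -0.3200i → escape time 9
(row=4, col=1): c = -0.4640 + -0.3200i → escape time 9
(row=4, col=2): c = -0.0980 + -0.3200i → escape time 9
(row=4, col=3): c = 0.2680 + -0.3200i → escape time 9
(row=4, col=4): c = 0.6340 + -0.3200i → escape time 4
(row=4, col=5): c = 1.0000 + -0.3200i → escape time 2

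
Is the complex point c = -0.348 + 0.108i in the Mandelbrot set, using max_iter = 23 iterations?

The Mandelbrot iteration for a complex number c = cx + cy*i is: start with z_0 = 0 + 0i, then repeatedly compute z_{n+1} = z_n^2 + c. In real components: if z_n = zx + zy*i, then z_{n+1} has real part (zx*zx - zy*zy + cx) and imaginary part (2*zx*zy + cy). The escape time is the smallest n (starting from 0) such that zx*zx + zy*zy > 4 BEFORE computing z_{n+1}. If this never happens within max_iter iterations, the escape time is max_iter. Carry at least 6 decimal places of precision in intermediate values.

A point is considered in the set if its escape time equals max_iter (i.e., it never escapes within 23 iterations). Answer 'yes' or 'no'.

Answer: yes

Derivation:
z_0 = 0 + 0i, c = -0.3480 + 0.1080i
Iter 1: z = -0.3480 + 0.1080i, |z|^2 = 0.1328
Iter 2: z = -0.2386 + 0.0328i, |z|^2 = 0.0580
Iter 3: z = -0.2922 + 0.0923i, |z|^2 = 0.0939
Iter 4: z = -0.2712 + 0.0540i, |z|^2 = 0.0765
Iter 5: z = -0.2774 + 0.0787i, |z|^2 = 0.0831
Iter 6: z = -0.2772 + 0.0643i, |z|^2 = 0.0810
Iter 7: z = -0.2753 + 0.0723i, |z|^2 = 0.0810
Iter 8: z = -0.2775 + 0.0682i, |z|^2 = 0.0816
Iter 9: z = -0.2757 + 0.0702i, |z|^2 = 0.0809
Iter 10: z = -0.2769 + 0.0693i, |z|^2 = 0.0815
Iter 11: z = -0.2761 + 0.0696i, |z|^2 = 0.0811
Iter 12: z = -0.2766 + 0.0696i, |z|^2 = 0.0813
Iter 13: z = -0.2763 + 0.0695i, |z|^2 = 0.0812
Iter 14: z = -0.2765 + 0.0696i, |z|^2 = 0.0813
Iter 15: z = -0.2764 + 0.0695i, |z|^2 = 0.0812
Iter 16: z = -0.2764 + 0.0696i, |z|^2 = 0.0813
Iter 17: z = -0.2764 + 0.0695i, |z|^2 = 0.0812
Iter 18: z = -0.2764 + 0.0696i, |z|^2 = 0.0812
Iter 19: z = -0.2764 + 0.0695i, |z|^2 = 0.0812
Iter 20: z = -0.2764 + 0.0696i, |z|^2 = 0.0812
Iter 21: z = -0.2764 + 0.0695i, |z|^2 = 0.0812
Iter 22: z = -0.2764 + 0.0695i, |z|^2 = 0.0812
Did not escape in 23 iterations → in set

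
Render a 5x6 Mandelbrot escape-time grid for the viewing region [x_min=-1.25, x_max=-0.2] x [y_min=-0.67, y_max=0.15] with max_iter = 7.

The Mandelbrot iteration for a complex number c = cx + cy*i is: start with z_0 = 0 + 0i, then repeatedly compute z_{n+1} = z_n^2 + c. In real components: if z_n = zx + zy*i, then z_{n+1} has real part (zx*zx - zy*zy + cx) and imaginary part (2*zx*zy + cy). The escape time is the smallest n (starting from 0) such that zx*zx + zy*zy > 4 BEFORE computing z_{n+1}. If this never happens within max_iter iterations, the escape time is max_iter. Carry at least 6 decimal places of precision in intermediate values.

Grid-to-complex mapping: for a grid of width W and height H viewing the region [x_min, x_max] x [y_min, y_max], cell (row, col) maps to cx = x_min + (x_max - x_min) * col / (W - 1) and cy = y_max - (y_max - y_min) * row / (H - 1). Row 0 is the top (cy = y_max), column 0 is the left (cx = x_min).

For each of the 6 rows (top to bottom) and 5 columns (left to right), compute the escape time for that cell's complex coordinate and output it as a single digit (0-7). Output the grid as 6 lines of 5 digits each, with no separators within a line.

Answer: 77777
77777
77777
77777
45777
34577

Derivation:
(row=0, col=0): c = -1.2500 + 0.1500i → escape time 7
(row=0, col=1): c = -0.9875 + 0.1500i → escape time 7
(row=0, col=2): c = -0.7250 + 0.1500i → escape time 7
(row=0, col=3): c = -0.4625 + 0.1500i → escape time 7
(row=0, col=4): c = -0.2000 + 0.1500i → escape time 7
(row=1, col=0): c = -1.2500 + -0.0140i → escape time 7
(row=1, col=1): c = -0.9875 + -0.0140i → escape time 7
(row=1, col=2): c = -0.7250 + -0.0140i → escape time 7
(row=1, col=3): c = -0.4625 + -0.0140i → escape time 7
(row=1, col=4): c = -0.2000 + -0.0140i → escape time 7
(row=2, col=0): c = -1.2500 + -0.1780i → escape time 7
(row=2, col=1): c = -0.9875 + -0.1780i → escape time 7
(row=2, col=2): c = -0.7250 + -0.1780i → escape time 7
(row=2, col=3): c = -0.4625 + -0.1780i → escape time 7
(row=2, col=4): c = -0.2000 + -0.1780i → escape time 7
(row=3, col=0): c = -1.2500 + -0.3420i → escape time 7
(row=3, col=1): c = -0.9875 + -0.3420i → escape time 7
(row=3, col=2): c = -0.7250 + -0.3420i → escape time 7
(row=3, col=3): c = -0.4625 + -0.3420i → escape time 7
(row=3, col=4): c = -0.2000 + -0.3420i → escape time 7
(row=4, col=0): c = -1.2500 + -0.5060i → escape time 4
(row=4, col=1): c = -0.9875 + -0.5060i → escape time 5
(row=4, col=2): c = -0.7250 + -0.5060i → escape time 7
(row=4, col=3): c = -0.4625 + -0.5060i → escape time 7
(row=4, col=4): c = -0.2000 + -0.5060i → escape time 7
(row=5, col=0): c = -1.2500 + -0.6700i → escape time 3
(row=5, col=1): c = -0.9875 + -0.6700i → escape time 4
(row=5, col=2): c = -0.7250 + -0.6700i → escape time 5
(row=5, col=3): c = -0.4625 + -0.6700i → escape time 7
(row=5, col=4): c = -0.2000 + -0.6700i → escape time 7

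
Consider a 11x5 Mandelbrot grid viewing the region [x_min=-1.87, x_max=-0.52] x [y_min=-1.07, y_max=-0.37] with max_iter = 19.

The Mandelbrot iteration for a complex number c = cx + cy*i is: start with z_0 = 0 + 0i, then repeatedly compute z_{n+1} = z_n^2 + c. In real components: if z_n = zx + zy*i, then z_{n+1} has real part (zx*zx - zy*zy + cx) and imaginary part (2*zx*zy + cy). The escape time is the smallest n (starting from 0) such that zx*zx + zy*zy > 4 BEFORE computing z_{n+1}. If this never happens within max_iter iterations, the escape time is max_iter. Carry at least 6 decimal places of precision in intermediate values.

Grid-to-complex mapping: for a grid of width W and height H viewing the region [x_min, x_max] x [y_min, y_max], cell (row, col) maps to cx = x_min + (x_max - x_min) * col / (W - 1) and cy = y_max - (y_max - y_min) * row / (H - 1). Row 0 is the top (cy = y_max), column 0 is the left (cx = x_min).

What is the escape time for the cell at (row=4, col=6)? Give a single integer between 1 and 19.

Answer: 3

Derivation:
z_0 = 0 + 0i, c = -1.0600 + -1.0700i
Iter 1: z = -1.0600 + -1.0700i, |z|^2 = 2.2685
Iter 2: z = -1.0813 + 1.1984i, |z|^2 = 2.6054
Iter 3: z = -1.3270 + -3.6617i, |z|^2 = 15.1686
Escaped at iteration 3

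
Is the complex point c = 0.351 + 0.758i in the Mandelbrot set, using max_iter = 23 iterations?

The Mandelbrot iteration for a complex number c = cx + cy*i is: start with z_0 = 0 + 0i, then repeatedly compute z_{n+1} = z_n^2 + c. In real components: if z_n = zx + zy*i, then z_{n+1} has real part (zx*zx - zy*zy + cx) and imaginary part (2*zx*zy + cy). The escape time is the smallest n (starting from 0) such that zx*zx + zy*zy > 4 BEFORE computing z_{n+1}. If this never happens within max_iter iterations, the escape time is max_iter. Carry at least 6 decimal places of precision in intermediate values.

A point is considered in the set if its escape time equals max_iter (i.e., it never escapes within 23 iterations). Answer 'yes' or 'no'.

z_0 = 0 + 0i, c = 0.3510 + 0.7580i
Iter 1: z = 0.3510 + 0.7580i, |z|^2 = 0.6978
Iter 2: z = -0.1004 + 1.2901i, |z|^2 = 1.6745
Iter 3: z = -1.3033 + 0.4990i, |z|^2 = 1.9477
Iter 4: z = 1.8006 + -0.5428i, |z|^2 = 3.5369
Iter 5: z = 3.2986 + -1.1968i, |z|^2 = 12.3130
Escaped at iteration 5

Answer: no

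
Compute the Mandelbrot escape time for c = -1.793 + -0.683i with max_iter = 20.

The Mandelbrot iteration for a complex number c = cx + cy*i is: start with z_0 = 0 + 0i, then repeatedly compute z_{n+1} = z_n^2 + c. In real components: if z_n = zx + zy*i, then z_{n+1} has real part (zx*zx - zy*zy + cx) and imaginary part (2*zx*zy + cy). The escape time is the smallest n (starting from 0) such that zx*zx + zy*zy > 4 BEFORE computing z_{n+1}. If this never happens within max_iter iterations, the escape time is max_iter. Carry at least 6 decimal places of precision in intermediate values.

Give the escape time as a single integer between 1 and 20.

Answer: 2

Derivation:
z_0 = 0 + 0i, c = -1.7930 + -0.6830i
Iter 1: z = -1.7930 + -0.6830i, |z|^2 = 3.6813
Iter 2: z = 0.9554 + 1.7662i, |z|^2 = 4.0323
Escaped at iteration 2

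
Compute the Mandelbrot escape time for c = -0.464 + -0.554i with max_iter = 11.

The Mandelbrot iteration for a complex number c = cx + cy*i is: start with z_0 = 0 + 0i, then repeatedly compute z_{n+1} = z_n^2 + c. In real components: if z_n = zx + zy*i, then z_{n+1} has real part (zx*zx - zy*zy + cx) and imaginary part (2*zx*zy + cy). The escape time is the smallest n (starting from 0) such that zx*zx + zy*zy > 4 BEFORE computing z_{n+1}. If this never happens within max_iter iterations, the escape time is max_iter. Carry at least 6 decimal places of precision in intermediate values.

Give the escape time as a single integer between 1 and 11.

z_0 = 0 + 0i, c = -0.4640 + -0.5540i
Iter 1: z = -0.4640 + -0.5540i, |z|^2 = 0.5222
Iter 2: z = -0.5556 + -0.0399i, |z|^2 = 0.3103
Iter 3: z = -0.1569 + -0.5097i, |z|^2 = 0.2844
Iter 4: z = -0.6992 + -0.3941i, |z|^2 = 0.6441
Iter 5: z = -0.1305 + -0.0029i, |z|^2 = 0.0170
Iter 6: z = -0.4470 + -0.5532i, |z|^2 = 0.5059
Iter 7: z = -0.5703 + -0.0594i, |z|^2 = 0.3287
Iter 8: z = -0.1423 + -0.4862i, |z|^2 = 0.2567
Iter 9: z = -0.6802 + -0.4156i, |z|^2 = 0.6353
Iter 10: z = -0.1741 + 0.0113i, |z|^2 = 0.0304

Answer: 11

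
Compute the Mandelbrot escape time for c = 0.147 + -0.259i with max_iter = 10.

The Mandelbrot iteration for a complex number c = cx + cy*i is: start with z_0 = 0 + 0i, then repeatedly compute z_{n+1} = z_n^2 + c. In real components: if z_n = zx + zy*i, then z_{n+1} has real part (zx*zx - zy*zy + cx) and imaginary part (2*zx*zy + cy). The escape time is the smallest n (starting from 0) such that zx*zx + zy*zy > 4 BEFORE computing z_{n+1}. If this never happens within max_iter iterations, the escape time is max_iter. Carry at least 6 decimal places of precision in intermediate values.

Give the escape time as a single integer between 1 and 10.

z_0 = 0 + 0i, c = 0.1470 + -0.2590i
Iter 1: z = 0.1470 + -0.2590i, |z|^2 = 0.0887
Iter 2: z = 0.1015 + -0.3351i, |z|^2 = 0.1226
Iter 3: z = 0.0450 + -0.3271i, |z|^2 = 0.1090
Iter 4: z = 0.0421 + -0.2884i, |z|^2 = 0.0850
Iter 5: z = 0.0656 + -0.2833i, |z|^2 = 0.0845
Iter 6: z = 0.0711 + -0.2962i, |z|^2 = 0.0928
Iter 7: z = 0.0643 + -0.3011i, |z|^2 = 0.0948
Iter 8: z = 0.0605 + -0.2977i, |z|^2 = 0.0923
Iter 9: z = 0.0620 + -0.2950i, |z|^2 = 0.0909

Answer: 10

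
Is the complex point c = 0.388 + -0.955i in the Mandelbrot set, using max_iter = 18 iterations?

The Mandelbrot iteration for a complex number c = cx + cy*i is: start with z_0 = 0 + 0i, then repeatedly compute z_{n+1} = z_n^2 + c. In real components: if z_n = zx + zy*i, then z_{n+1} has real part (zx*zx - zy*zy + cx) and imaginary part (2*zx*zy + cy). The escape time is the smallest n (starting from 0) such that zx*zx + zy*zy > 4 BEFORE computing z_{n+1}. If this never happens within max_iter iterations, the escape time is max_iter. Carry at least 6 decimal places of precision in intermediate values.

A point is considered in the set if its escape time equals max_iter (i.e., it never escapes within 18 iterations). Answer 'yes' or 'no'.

z_0 = 0 + 0i, c = 0.3880 + -0.9550i
Iter 1: z = 0.3880 + -0.9550i, |z|^2 = 1.0626
Iter 2: z = -0.3735 + -1.6961i, |z|^2 = 3.0162
Iter 3: z = -2.3492 + 0.3119i, |z|^2 = 5.6160
Escaped at iteration 3

Answer: no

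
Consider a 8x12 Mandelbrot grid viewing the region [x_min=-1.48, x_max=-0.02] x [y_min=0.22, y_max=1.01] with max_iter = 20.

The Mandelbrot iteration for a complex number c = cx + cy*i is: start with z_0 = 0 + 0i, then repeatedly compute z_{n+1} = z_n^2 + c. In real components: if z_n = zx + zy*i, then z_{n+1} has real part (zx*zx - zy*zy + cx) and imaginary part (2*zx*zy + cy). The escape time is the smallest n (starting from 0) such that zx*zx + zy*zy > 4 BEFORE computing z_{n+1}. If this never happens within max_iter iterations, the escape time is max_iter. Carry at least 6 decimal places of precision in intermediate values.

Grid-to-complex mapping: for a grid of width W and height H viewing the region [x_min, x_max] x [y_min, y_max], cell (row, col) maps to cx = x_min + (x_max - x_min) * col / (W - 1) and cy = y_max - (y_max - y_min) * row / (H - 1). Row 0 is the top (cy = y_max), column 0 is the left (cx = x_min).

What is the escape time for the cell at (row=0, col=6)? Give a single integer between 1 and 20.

z_0 = 0 + 0i, c = -0.2286 + 1.0100i
Iter 1: z = -0.2286 + 1.0100i, |z|^2 = 1.0723
Iter 2: z = -1.1964 + 0.5483i, |z|^2 = 1.7321
Iter 3: z = 0.9022 + -0.3020i, |z|^2 = 0.9052
Iter 4: z = 0.4943 + 0.4651i, |z|^2 = 0.4606
Iter 5: z = -0.2006 + 1.4698i, |z|^2 = 2.2005
Iter 6: z = -2.3486 + 0.4204i, |z|^2 = 5.6929
Escaped at iteration 6

Answer: 6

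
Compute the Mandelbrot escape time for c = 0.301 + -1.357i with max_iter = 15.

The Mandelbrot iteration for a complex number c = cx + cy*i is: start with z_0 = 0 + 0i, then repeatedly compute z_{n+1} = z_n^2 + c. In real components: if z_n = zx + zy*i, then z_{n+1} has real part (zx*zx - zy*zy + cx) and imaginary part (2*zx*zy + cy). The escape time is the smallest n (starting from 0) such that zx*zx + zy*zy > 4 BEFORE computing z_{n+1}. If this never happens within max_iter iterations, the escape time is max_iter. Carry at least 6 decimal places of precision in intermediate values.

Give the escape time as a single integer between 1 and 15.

z_0 = 0 + 0i, c = 0.3010 + -1.3570i
Iter 1: z = 0.3010 + -1.3570i, |z|^2 = 1.9320
Iter 2: z = -1.4498 + -2.1739i, |z|^2 = 6.8280
Escaped at iteration 2

Answer: 2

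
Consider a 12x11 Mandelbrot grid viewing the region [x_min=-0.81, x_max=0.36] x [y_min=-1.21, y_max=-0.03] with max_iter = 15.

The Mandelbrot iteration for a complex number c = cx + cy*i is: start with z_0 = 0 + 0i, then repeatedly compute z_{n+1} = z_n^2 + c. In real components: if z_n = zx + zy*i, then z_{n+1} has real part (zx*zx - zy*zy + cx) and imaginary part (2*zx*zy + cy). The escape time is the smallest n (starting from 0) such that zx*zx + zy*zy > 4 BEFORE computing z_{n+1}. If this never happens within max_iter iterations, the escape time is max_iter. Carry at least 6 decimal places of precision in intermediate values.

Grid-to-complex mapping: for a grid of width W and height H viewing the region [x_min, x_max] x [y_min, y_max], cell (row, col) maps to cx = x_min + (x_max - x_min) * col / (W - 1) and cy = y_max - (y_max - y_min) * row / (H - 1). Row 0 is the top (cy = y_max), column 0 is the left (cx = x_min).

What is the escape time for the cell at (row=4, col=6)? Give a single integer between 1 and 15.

z_0 = 0 + 0i, c = -0.1718 + -0.5020i
Iter 1: z = -0.1718 + -0.5020i, |z|^2 = 0.2815
Iter 2: z = -0.3943 + -0.3295i, |z|^2 = 0.2640
Iter 3: z = -0.1249 + -0.2422i, |z|^2 = 0.0742
Iter 4: z = -0.2149 + -0.4415i, |z|^2 = 0.2411
Iter 5: z = -0.3206 + -0.3123i, |z|^2 = 0.2003
Iter 6: z = -0.1666 + -0.3018i, |z|^2 = 0.1188
Iter 7: z = -0.2351 + -0.4015i, |z|^2 = 0.2165
Iter 8: z = -0.2777 + -0.3132i, |z|^2 = 0.1752
Iter 9: z = -0.1928 + -0.3281i, |z|^2 = 0.1448
Iter 10: z = -0.2423 + -0.3755i, |z|^2 = 0.1997
Iter 11: z = -0.2541 + -0.3201i, |z|^2 = 0.1670
Iter 12: z = -0.2097 + -0.3393i, |z|^2 = 0.1591
Iter 13: z = -0.2430 + -0.3597i, |z|^2 = 0.1884
Iter 14: z = -0.2422 + -0.3272i, |z|^2 = 0.1657

Answer: 15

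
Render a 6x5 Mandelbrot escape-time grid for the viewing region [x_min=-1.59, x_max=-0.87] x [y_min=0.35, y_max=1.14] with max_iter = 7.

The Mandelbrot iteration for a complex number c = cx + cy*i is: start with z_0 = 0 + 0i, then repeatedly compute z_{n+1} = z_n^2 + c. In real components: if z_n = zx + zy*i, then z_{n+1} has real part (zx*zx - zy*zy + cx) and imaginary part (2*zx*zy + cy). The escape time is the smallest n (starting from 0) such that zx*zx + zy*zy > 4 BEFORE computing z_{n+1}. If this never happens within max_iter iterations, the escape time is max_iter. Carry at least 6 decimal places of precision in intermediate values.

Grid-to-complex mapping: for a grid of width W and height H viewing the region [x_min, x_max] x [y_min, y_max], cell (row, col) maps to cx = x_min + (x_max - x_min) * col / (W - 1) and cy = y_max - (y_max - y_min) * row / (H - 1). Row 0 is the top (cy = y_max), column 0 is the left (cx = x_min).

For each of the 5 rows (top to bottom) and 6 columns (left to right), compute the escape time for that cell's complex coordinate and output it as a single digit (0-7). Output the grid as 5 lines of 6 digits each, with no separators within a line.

(row=0, col=0): c = -1.5900 + 1.1400i → escape time 2
(row=0, col=1): c = -1.4460 + 1.1400i → escape time 2
(row=0, col=2): c = -1.3020 + 1.1400i → escape time 2
(row=0, col=3): c = -1.1580 + 1.1400i → escape time 3
(row=0, col=4): c = -1.0140 + 1.1400i → escape time 3
(row=0, col=5): c = -0.8700 + 1.1400i → escape time 3
(row=1, col=0): c = -1.5900 + 0.9425i → escape time 2
(row=1, col=1): c = -1.4460 + 0.9425i → escape time 3
(row=1, col=2): c = -1.3020 + 0.9425i → escape time 3
(row=1, col=3): c = -1.1580 + 0.9425i → escape time 3
(row=1, col=4): c = -1.0140 + 0.9425i → escape time 3
(row=1, col=5): c = -0.8700 + 0.9425i → escape time 3
(row=2, col=0): c = -1.5900 + 0.7450i → escape time 3
(row=2, col=1): c = -1.4460 + 0.7450i → escape time 3
(row=2, col=2): c = -1.3020 + 0.7450i → escape time 3
(row=2, col=3): c = -1.1580 + 0.7450i → escape time 3
(row=2, col=4): c = -1.0140 + 0.7450i → escape time 3
(row=2, col=5): c = -0.8700 + 0.7450i → escape time 4
(row=3, col=0): c = -1.5900 + 0.5475i → escape time 3
(row=3, col=1): c = -1.4460 + 0.5475i → escape time 3
(row=3, col=2): c = -1.3020 + 0.5475i → escape time 3
(row=3, col=3): c = -1.1580 + 0.5475i → escape time 4
(row=3, col=4): c = -1.0140 + 0.5475i → escape time 5
(row=3, col=5): c = -0.8700 + 0.5475i → escape time 5
(row=4, col=0): c = -1.5900 + 0.3500i → escape time 4
(row=4, col=1): c = -1.4460 + 0.3500i → escape time 5
(row=4, col=2): c = -1.3020 + 0.3500i → escape time 7
(row=4, col=3): c = -1.1580 + 0.3500i → escape time 7
(row=4, col=4): c = -1.0140 + 0.3500i → escape time 7
(row=4, col=5): c = -0.8700 + 0.3500i → escape time 7

Answer: 222333
233333
333334
333455
457777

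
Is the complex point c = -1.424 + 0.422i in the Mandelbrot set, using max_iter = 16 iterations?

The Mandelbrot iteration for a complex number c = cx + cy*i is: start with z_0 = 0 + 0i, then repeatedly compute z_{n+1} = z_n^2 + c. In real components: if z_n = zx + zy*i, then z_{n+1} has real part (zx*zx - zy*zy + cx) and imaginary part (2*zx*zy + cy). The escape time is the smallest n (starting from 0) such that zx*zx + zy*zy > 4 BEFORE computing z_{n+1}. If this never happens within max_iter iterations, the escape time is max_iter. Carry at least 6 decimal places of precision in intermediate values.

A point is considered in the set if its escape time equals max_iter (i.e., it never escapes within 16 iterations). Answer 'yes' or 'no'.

Answer: no

Derivation:
z_0 = 0 + 0i, c = -1.4240 + 0.4220i
Iter 1: z = -1.4240 + 0.4220i, |z|^2 = 2.2059
Iter 2: z = 0.4257 + -0.7799i, |z|^2 = 0.7894
Iter 3: z = -1.8510 + -0.2420i, |z|^2 = 3.4846
Iter 4: z = 1.9435 + 1.3177i, |z|^2 = 5.5136
Escaped at iteration 4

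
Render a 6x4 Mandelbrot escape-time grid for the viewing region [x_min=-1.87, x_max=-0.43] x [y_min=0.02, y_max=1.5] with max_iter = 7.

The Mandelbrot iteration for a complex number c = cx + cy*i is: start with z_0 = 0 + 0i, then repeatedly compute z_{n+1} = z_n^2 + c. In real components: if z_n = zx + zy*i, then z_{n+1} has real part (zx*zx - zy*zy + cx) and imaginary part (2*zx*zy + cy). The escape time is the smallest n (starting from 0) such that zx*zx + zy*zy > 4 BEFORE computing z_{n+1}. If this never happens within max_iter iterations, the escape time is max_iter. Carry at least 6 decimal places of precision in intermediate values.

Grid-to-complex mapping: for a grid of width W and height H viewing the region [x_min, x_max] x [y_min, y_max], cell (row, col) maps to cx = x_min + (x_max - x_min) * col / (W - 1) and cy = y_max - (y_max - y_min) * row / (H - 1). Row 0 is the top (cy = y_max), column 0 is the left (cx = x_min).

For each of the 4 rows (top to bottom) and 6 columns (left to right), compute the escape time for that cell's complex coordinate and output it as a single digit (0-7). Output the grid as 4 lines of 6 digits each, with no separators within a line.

Answer: 112222
123334
334577
677777

Derivation:
(row=0, col=0): c = -1.8700 + 1.5000i → escape time 1
(row=0, col=1): c = -1.5820 + 1.5000i → escape time 1
(row=0, col=2): c = -1.2940 + 1.5000i → escape time 2
(row=0, col=3): c = -1.0060 + 1.5000i → escape time 2
(row=0, col=4): c = -0.7180 + 1.5000i → escape time 2
(row=0, col=5): c = -0.4300 + 1.5000i → escape time 2
(row=1, col=0): c = -1.8700 + 1.0067i → escape time 1
(row=1, col=1): c = -1.5820 + 1.0067i → escape time 2
(row=1, col=2): c = -1.2940 + 1.0067i → escape time 3
(row=1, col=3): c = -1.0060 + 1.0067i → escape time 3
(row=1, col=4): c = -0.7180 + 1.0067i → escape time 3
(row=1, col=5): c = -0.4300 + 1.0067i → escape time 4
(row=2, col=0): c = -1.8700 + 0.5133i → escape time 3
(row=2, col=1): c = -1.5820 + 0.5133i → escape time 3
(row=2, col=2): c = -1.2940 + 0.5133i → escape time 4
(row=2, col=3): c = -1.0060 + 0.5133i → escape time 5
(row=2, col=4): c = -0.7180 + 0.5133i → escape time 7
(row=2, col=5): c = -0.4300 + 0.5133i → escape time 7
(row=3, col=0): c = -1.8700 + 0.0200i → escape time 6
(row=3, col=1): c = -1.5820 + 0.0200i → escape time 7
(row=3, col=2): c = -1.2940 + 0.0200i → escape time 7
(row=3, col=3): c = -1.0060 + 0.0200i → escape time 7
(row=3, col=4): c = -0.7180 + 0.0200i → escape time 7
(row=3, col=5): c = -0.4300 + 0.0200i → escape time 7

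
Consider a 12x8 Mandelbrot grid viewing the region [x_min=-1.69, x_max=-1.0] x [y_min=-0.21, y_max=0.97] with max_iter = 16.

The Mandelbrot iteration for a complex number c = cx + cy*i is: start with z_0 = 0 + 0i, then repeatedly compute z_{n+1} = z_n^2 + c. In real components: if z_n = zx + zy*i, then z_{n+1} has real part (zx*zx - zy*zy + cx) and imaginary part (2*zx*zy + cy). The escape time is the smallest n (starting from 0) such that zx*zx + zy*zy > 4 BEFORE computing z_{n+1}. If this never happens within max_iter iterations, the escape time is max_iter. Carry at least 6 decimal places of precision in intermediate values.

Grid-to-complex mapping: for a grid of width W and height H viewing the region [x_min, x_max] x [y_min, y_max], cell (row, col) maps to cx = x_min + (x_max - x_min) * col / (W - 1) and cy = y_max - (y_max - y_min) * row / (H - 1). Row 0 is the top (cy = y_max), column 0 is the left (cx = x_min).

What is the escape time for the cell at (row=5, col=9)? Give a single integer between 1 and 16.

Answer: 16

Derivation:
z_0 = 0 + 0i, c = -1.1255 + 0.1271i
Iter 1: z = -1.1255 + 0.1271i, |z|^2 = 1.2828
Iter 2: z = 0.1250 + -0.1590i, |z|^2 = 0.0409
Iter 3: z = -1.1351 + 0.0874i, |z|^2 = 1.2961
Iter 4: z = 0.1554 + -0.0712i, |z|^2 = 0.0292
Iter 5: z = -1.1064 + 0.1050i, |z|^2 = 1.2351
Iter 6: z = 0.0876 + -0.1052i, |z|^2 = 0.0187
Iter 7: z = -1.1289 + 0.1087i, |z|^2 = 1.2861
Iter 8: z = 0.1370 + -0.1183i, |z|^2 = 0.0328
Iter 9: z = -1.1207 + 0.0947i, |z|^2 = 1.2649
Iter 10: z = 0.1215 + -0.0852i, |z|^2 = 0.0220
Iter 11: z = -1.1180 + 0.1065i, |z|^2 = 1.2611
Iter 12: z = 0.1130 + -0.1109i, |z|^2 = 0.0251
Iter 13: z = -1.1250 + 0.1021i, |z|^2 = 1.2760
Iter 14: z = 0.1297 + -0.1025i, |z|^2 = 0.0273
Iter 15: z = -1.1191 + 0.1005i, |z|^2 = 1.2626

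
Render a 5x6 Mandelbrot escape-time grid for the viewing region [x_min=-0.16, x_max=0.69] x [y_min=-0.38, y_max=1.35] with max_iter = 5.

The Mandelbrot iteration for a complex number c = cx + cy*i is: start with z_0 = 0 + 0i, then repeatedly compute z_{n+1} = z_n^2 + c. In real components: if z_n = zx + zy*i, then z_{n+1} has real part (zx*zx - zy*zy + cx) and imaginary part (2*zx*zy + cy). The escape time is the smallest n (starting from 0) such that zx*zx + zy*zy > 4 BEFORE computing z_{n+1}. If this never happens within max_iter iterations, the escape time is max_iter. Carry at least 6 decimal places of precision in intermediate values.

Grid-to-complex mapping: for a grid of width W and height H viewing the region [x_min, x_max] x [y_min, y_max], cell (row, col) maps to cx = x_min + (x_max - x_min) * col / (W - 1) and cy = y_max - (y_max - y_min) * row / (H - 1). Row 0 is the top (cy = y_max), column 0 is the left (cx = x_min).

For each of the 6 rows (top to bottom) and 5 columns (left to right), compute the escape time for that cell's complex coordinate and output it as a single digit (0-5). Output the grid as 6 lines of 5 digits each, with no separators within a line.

Answer: 22222
55432
55543
55553
55553
55553

Derivation:
(row=0, col=0): c = -0.1600 + 1.3500i → escape time 2
(row=0, col=1): c = 0.0525 + 1.3500i → escape time 2
(row=0, col=2): c = 0.2650 + 1.3500i → escape time 2
(row=0, col=3): c = 0.4775 + 1.3500i → escape time 2
(row=0, col=4): c = 0.6900 + 1.3500i → escape time 2
(row=1, col=0): c = -0.1600 + 1.0040i → escape time 5
(row=1, col=1): c = 0.0525 + 1.0040i → escape time 5
(row=1, col=2): c = 0.2650 + 1.0040i → escape time 4
(row=1, col=3): c = 0.4775 + 1.0040i → escape time 3
(row=1, col=4): c = 0.6900 + 1.0040i → escape time 2
(row=2, col=0): c = -0.1600 + 0.6580i → escape time 5
(row=2, col=1): c = 0.0525 + 0.6580i → escape time 5
(row=2, col=2): c = 0.2650 + 0.6580i → escape time 5
(row=2, col=3): c = 0.4775 + 0.6580i → escape time 4
(row=2, col=4): c = 0.6900 + 0.6580i → escape time 3
(row=3, col=0): c = -0.1600 + 0.3120i → escape time 5
(row=3, col=1): c = 0.0525 + 0.3120i → escape time 5
(row=3, col=2): c = 0.2650 + 0.3120i → escape time 5
(row=3, col=3): c = 0.4775 + 0.3120i → escape time 5
(row=3, col=4): c = 0.6900 + 0.3120i → escape time 3
(row=4, col=0): c = -0.1600 + -0.0340i → escape time 5
(row=4, col=1): c = 0.0525 + -0.0340i → escape time 5
(row=4, col=2): c = 0.2650 + -0.0340i → escape time 5
(row=4, col=3): c = 0.4775 + -0.0340i → escape time 5
(row=4, col=4): c = 0.6900 + -0.0340i → escape time 3
(row=5, col=0): c = -0.1600 + -0.3800i → escape time 5
(row=5, col=1): c = 0.0525 + -0.3800i → escape time 5
(row=5, col=2): c = 0.2650 + -0.3800i → escape time 5
(row=5, col=3): c = 0.4775 + -0.3800i → escape time 5
(row=5, col=4): c = 0.6900 + -0.3800i → escape time 3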